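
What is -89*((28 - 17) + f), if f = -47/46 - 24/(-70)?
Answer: -1478913/1610 ≈ -918.58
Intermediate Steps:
f = -1093/1610 (f = -47*1/46 - 24*(-1/70) = -47/46 + 12/35 = -1093/1610 ≈ -0.67888)
-89*((28 - 17) + f) = -89*((28 - 17) - 1093/1610) = -89*(11 - 1093/1610) = -89*16617/1610 = -1478913/1610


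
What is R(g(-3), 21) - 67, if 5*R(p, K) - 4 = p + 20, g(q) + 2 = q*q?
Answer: -304/5 ≈ -60.800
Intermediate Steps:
g(q) = -2 + q² (g(q) = -2 + q*q = -2 + q²)
R(p, K) = 24/5 + p/5 (R(p, K) = ⅘ + (p + 20)/5 = ⅘ + (20 + p)/5 = ⅘ + (4 + p/5) = 24/5 + p/5)
R(g(-3), 21) - 67 = (24/5 + (-2 + (-3)²)/5) - 67 = (24/5 + (-2 + 9)/5) - 67 = (24/5 + (⅕)*7) - 67 = (24/5 + 7/5) - 67 = 31/5 - 67 = -304/5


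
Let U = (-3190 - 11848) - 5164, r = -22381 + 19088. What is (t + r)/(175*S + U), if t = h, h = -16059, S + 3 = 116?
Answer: 19352/427 ≈ 45.321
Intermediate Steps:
S = 113 (S = -3 + 116 = 113)
t = -16059
r = -3293
U = -20202 (U = -15038 - 5164 = -20202)
(t + r)/(175*S + U) = (-16059 - 3293)/(175*113 - 20202) = -19352/(19775 - 20202) = -19352/(-427) = -19352*(-1/427) = 19352/427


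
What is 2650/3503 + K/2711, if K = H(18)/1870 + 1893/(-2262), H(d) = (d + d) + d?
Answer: 5062758505119/6695031298670 ≈ 0.75620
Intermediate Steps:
H(d) = 3*d (H(d) = 2*d + d = 3*d)
K = -569627/704990 (K = (3*18)/1870 + 1893/(-2262) = 54*(1/1870) + 1893*(-1/2262) = 27/935 - 631/754 = -569627/704990 ≈ -0.80799)
2650/3503 + K/2711 = 2650/3503 - 569627/704990/2711 = 2650*(1/3503) - 569627/704990*1/2711 = 2650/3503 - 569627/1911227890 = 5062758505119/6695031298670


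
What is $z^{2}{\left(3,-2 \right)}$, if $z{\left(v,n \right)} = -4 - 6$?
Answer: $100$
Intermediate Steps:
$z{\left(v,n \right)} = -10$ ($z{\left(v,n \right)} = -4 - 6 = -10$)
$z^{2}{\left(3,-2 \right)} = \left(-10\right)^{2} = 100$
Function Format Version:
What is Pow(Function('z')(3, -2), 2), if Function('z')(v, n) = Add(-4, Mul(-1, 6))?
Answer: 100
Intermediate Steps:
Function('z')(v, n) = -10 (Function('z')(v, n) = Add(-4, -6) = -10)
Pow(Function('z')(3, -2), 2) = Pow(-10, 2) = 100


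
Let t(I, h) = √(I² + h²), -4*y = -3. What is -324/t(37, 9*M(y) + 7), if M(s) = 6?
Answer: -162*√5090/2545 ≈ -4.5414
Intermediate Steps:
y = ¾ (y = -¼*(-3) = ¾ ≈ 0.75000)
-324/t(37, 9*M(y) + 7) = -324/√(37² + (9*6 + 7)²) = -324/√(1369 + (54 + 7)²) = -324/√(1369 + 61²) = -324/√(1369 + 3721) = -324*√5090/5090 = -162*√5090/2545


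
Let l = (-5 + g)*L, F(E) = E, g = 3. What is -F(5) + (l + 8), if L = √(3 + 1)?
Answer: -1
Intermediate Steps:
L = 2 (L = √4 = 2)
l = -4 (l = (-5 + 3)*2 = -2*2 = -4)
-F(5) + (l + 8) = -1*5 + (-4 + 8) = -5 + 4 = -1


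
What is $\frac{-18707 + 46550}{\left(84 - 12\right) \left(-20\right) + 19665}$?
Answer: $\frac{9281}{6075} \approx 1.5277$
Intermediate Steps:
$\frac{-18707 + 46550}{\left(84 - 12\right) \left(-20\right) + 19665} = \frac{27843}{72 \left(-20\right) + 19665} = \frac{27843}{-1440 + 19665} = \frac{27843}{18225} = 27843 \cdot \frac{1}{18225} = \frac{9281}{6075}$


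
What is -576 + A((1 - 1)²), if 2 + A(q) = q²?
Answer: -578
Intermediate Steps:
A(q) = -2 + q²
-576 + A((1 - 1)²) = -576 + (-2 + ((1 - 1)²)²) = -576 + (-2 + (0²)²) = -576 + (-2 + 0²) = -576 + (-2 + 0) = -576 - 2 = -578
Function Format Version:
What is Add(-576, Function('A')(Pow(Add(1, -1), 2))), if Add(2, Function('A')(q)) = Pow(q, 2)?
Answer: -578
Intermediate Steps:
Function('A')(q) = Add(-2, Pow(q, 2))
Add(-576, Function('A')(Pow(Add(1, -1), 2))) = Add(-576, Add(-2, Pow(Pow(Add(1, -1), 2), 2))) = Add(-576, Add(-2, Pow(Pow(0, 2), 2))) = Add(-576, Add(-2, Pow(0, 2))) = Add(-576, Add(-2, 0)) = Add(-576, -2) = -578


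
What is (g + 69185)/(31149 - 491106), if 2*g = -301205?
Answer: 162835/919914 ≈ 0.17701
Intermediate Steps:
g = -301205/2 (g = (1/2)*(-301205) = -301205/2 ≈ -1.5060e+5)
(g + 69185)/(31149 - 491106) = (-301205/2 + 69185)/(31149 - 491106) = -162835/2/(-459957) = -162835/2*(-1/459957) = 162835/919914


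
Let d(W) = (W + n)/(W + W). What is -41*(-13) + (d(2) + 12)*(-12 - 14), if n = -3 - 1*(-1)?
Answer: 221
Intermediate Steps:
n = -2 (n = -3 + 1 = -2)
d(W) = (-2 + W)/(2*W) (d(W) = (W - 2)/(W + W) = (-2 + W)/((2*W)) = (-2 + W)*(1/(2*W)) = (-2 + W)/(2*W))
-41*(-13) + (d(2) + 12)*(-12 - 14) = -41*(-13) + ((½)*(-2 + 2)/2 + 12)*(-12 - 14) = 533 + ((½)*(½)*0 + 12)*(-26) = 533 + (0 + 12)*(-26) = 533 + 12*(-26) = 533 - 312 = 221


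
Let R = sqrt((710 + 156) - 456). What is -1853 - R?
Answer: -1853 - sqrt(410) ≈ -1873.2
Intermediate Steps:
R = sqrt(410) (R = sqrt(866 - 456) = sqrt(410) ≈ 20.248)
-1853 - R = -1853 - sqrt(410)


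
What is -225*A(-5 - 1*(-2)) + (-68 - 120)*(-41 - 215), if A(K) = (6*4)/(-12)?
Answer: 48578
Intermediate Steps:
A(K) = -2 (A(K) = 24*(-1/12) = -2)
-225*A(-5 - 1*(-2)) + (-68 - 120)*(-41 - 215) = -225*(-2) + (-68 - 120)*(-41 - 215) = 450 - 188*(-256) = 450 + 48128 = 48578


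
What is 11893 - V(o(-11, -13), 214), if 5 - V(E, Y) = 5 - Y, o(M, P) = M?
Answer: 11679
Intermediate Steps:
V(E, Y) = Y (V(E, Y) = 5 - (5 - Y) = 5 + (-5 + Y) = Y)
11893 - V(o(-11, -13), 214) = 11893 - 1*214 = 11893 - 214 = 11679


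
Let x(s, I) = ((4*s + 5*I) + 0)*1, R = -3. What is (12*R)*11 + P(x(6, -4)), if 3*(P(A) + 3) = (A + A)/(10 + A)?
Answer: -8375/21 ≈ -398.81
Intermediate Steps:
x(s, I) = 4*s + 5*I (x(s, I) = (4*s + 5*I)*1 = 4*s + 5*I)
P(A) = -3 + 2*A/(3*(10 + A)) (P(A) = -3 + ((A + A)/(10 + A))/3 = -3 + ((2*A)/(10 + A))/3 = -3 + (2*A/(10 + A))/3 = -3 + 2*A/(3*(10 + A)))
(12*R)*11 + P(x(6, -4)) = (12*(-3))*11 + (-90 - 7*(4*6 + 5*(-4)))/(3*(10 + (4*6 + 5*(-4)))) = -36*11 + (-90 - 7*(24 - 20))/(3*(10 + (24 - 20))) = -396 + (-90 - 7*4)/(3*(10 + 4)) = -396 + (1/3)*(-90 - 28)/14 = -396 + (1/3)*(1/14)*(-118) = -396 - 59/21 = -8375/21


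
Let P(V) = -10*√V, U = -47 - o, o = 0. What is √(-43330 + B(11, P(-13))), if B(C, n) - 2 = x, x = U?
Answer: 5*I*√1735 ≈ 208.27*I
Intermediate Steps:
U = -47 (U = -47 - 1*0 = -47 + 0 = -47)
x = -47
B(C, n) = -45 (B(C, n) = 2 - 47 = -45)
√(-43330 + B(11, P(-13))) = √(-43330 - 45) = √(-43375) = 5*I*√1735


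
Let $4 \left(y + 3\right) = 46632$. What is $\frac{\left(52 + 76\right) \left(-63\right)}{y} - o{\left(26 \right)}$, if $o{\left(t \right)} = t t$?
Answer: $- \frac{125188}{185} \approx -676.69$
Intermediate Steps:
$o{\left(t \right)} = t^{2}$
$y = 11655$ ($y = -3 + \frac{1}{4} \cdot 46632 = -3 + 11658 = 11655$)
$\frac{\left(52 + 76\right) \left(-63\right)}{y} - o{\left(26 \right)} = \frac{\left(52 + 76\right) \left(-63\right)}{11655} - 26^{2} = 128 \left(-63\right) \frac{1}{11655} - 676 = \left(-8064\right) \frac{1}{11655} - 676 = - \frac{128}{185} - 676 = - \frac{125188}{185}$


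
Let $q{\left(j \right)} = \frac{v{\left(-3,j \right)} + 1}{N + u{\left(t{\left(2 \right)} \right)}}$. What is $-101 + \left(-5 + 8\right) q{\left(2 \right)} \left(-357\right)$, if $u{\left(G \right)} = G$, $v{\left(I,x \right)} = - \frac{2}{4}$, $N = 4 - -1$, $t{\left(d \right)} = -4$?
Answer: $- \frac{1273}{2} \approx -636.5$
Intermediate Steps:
$N = 5$ ($N = 4 + 1 = 5$)
$v{\left(I,x \right)} = - \frac{1}{2}$ ($v{\left(I,x \right)} = \left(-2\right) \frac{1}{4} = - \frac{1}{2}$)
$q{\left(j \right)} = \frac{1}{2}$ ($q{\left(j \right)} = \frac{- \frac{1}{2} + 1}{5 - 4} = \frac{1}{2 \cdot 1} = \frac{1}{2} \cdot 1 = \frac{1}{2}$)
$-101 + \left(-5 + 8\right) q{\left(2 \right)} \left(-357\right) = -101 + \left(-5 + 8\right) \frac{1}{2} \left(-357\right) = -101 + 3 \cdot \frac{1}{2} \left(-357\right) = -101 + \frac{3}{2} \left(-357\right) = -101 - \frac{1071}{2} = - \frac{1273}{2}$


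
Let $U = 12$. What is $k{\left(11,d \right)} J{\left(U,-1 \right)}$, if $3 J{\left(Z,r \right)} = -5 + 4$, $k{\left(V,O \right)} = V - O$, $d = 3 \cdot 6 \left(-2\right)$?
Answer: $- \frac{47}{3} \approx -15.667$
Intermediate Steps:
$d = -36$ ($d = 18 \left(-2\right) = -36$)
$J{\left(Z,r \right)} = - \frac{1}{3}$ ($J{\left(Z,r \right)} = \frac{-5 + 4}{3} = \frac{1}{3} \left(-1\right) = - \frac{1}{3}$)
$k{\left(11,d \right)} J{\left(U,-1 \right)} = \left(11 - -36\right) \left(- \frac{1}{3}\right) = \left(11 + 36\right) \left(- \frac{1}{3}\right) = 47 \left(- \frac{1}{3}\right) = - \frac{47}{3}$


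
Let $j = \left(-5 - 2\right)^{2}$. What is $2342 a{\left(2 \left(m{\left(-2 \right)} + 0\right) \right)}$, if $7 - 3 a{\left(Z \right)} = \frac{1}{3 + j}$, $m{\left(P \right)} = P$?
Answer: $\frac{141691}{26} \approx 5449.7$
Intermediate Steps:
$j = 49$ ($j = \left(-7\right)^{2} = 49$)
$a{\left(Z \right)} = \frac{121}{52}$ ($a{\left(Z \right)} = \frac{7}{3} - \frac{1}{3 \left(3 + 49\right)} = \frac{7}{3} - \frac{1}{3 \cdot 52} = \frac{7}{3} - \frac{1}{156} = \frac{121}{52}$)
$2342 a{\left(2 \left(m{\left(-2 \right)} + 0\right) \right)} = 2342 \cdot \frac{121}{52} = \frac{141691}{26}$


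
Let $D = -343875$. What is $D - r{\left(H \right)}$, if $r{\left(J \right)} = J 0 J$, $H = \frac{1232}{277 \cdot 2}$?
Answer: $-343875$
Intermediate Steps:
$H = \frac{616}{277}$ ($H = \frac{1232}{554} = 1232 \cdot \frac{1}{554} = \frac{616}{277} \approx 2.2238$)
$r{\left(J \right)} = 0$ ($r{\left(J \right)} = 0 J = 0$)
$D - r{\left(H \right)} = -343875 - 0 = -343875 + 0 = -343875$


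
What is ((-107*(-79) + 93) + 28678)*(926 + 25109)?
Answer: 969126840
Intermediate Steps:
((-107*(-79) + 93) + 28678)*(926 + 25109) = ((8453 + 93) + 28678)*26035 = (8546 + 28678)*26035 = 37224*26035 = 969126840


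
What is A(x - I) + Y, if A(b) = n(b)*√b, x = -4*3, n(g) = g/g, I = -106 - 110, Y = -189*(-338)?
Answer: 63882 + 2*√51 ≈ 63896.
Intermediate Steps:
Y = 63882
I = -216
n(g) = 1
x = -12
A(b) = √b (A(b) = 1*√b = √b)
A(x - I) + Y = √(-12 - 1*(-216)) + 63882 = √(-12 + 216) + 63882 = √204 + 63882 = 2*√51 + 63882 = 63882 + 2*√51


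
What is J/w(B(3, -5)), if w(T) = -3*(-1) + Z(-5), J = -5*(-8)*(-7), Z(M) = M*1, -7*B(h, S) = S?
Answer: 140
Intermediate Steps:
B(h, S) = -S/7
Z(M) = M
J = -280 (J = 40*(-7) = -280)
w(T) = -2 (w(T) = -3*(-1) - 5 = 3 - 5 = -2)
J/w(B(3, -5)) = -280/(-2) = -280*(-½) = 140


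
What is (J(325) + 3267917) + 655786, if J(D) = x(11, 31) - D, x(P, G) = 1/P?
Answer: 43157159/11 ≈ 3.9234e+6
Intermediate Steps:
J(D) = 1/11 - D
(J(325) + 3267917) + 655786 = ((1/11 - 1*325) + 3267917) + 655786 = ((1/11 - 325) + 3267917) + 655786 = (-3574/11 + 3267917) + 655786 = 35943513/11 + 655786 = 43157159/11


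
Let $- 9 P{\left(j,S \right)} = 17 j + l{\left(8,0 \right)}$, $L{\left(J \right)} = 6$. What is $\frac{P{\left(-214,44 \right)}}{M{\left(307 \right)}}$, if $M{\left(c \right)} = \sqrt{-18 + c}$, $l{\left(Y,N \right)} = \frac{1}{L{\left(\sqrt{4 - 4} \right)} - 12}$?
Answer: $\frac{21829}{918} \approx 23.779$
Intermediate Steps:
$l{\left(Y,N \right)} = - \frac{1}{6}$ ($l{\left(Y,N \right)} = \frac{1}{6 - 12} = \frac{1}{-6} = - \frac{1}{6}$)
$P{\left(j,S \right)} = \frac{1}{54} - \frac{17 j}{9}$ ($P{\left(j,S \right)} = - \frac{17 j - \frac{1}{6}}{9} = - \frac{- \frac{1}{6} + 17 j}{9} = \frac{1}{54} - \frac{17 j}{9}$)
$\frac{P{\left(-214,44 \right)}}{M{\left(307 \right)}} = \frac{\frac{1}{54} - - \frac{3638}{9}}{\sqrt{-18 + 307}} = \frac{\frac{1}{54} + \frac{3638}{9}}{\sqrt{289}} = \frac{21829}{54 \cdot 17} = \frac{21829}{54} \cdot \frac{1}{17} = \frac{21829}{918}$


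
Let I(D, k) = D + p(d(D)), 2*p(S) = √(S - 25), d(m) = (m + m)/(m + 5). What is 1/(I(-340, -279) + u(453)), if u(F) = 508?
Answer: 15008/2521857 - 2*I*√1273/840619 ≈ 0.0059512 - 8.4888e-5*I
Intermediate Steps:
d(m) = 2*m/(5 + m) (d(m) = (2*m)/(5 + m) = 2*m/(5 + m))
p(S) = √(-25 + S)/2 (p(S) = √(S - 25)/2 = √(-25 + S)/2)
I(D, k) = D + √(-25 + 2*D/(5 + D))/2
1/(I(-340, -279) + u(453)) = 1/((-340 + √((-125 - 23*(-340))/(5 - 340))/2) + 508) = 1/((-340 + √((-125 + 7820)/(-335))/2) + 508) = 1/((-340 + √(-1/335*7695)/2) + 508) = 1/((-340 + √(-1539/67)/2) + 508) = 1/((-340 + (9*I*√1273/67)/2) + 508) = 1/((-340 + 9*I*√1273/134) + 508) = 1/(168 + 9*I*√1273/134)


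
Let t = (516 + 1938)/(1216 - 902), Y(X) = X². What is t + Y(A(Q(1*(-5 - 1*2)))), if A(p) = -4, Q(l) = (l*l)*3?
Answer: 3739/157 ≈ 23.815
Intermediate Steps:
Q(l) = 3*l² (Q(l) = l²*3 = 3*l²)
t = 1227/157 (t = 2454/314 = 2454*(1/314) = 1227/157 ≈ 7.8153)
t + Y(A(Q(1*(-5 - 1*2)))) = 1227/157 + (-4)² = 1227/157 + 16 = 3739/157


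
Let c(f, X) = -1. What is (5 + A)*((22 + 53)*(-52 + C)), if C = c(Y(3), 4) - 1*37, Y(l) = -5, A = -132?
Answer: 857250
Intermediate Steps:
C = -38 (C = -1 - 1*37 = -1 - 37 = -38)
(5 + A)*((22 + 53)*(-52 + C)) = (5 - 132)*((22 + 53)*(-52 - 38)) = -9525*(-90) = -127*(-6750) = 857250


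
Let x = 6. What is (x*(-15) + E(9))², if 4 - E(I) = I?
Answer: 9025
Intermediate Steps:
E(I) = 4 - I
(x*(-15) + E(9))² = (6*(-15) + (4 - 1*9))² = (-90 + (4 - 9))² = (-90 - 5)² = (-95)² = 9025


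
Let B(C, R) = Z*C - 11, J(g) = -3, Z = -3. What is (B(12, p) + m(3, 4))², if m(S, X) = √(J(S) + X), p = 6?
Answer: 2116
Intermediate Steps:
m(S, X) = √(-3 + X)
B(C, R) = -11 - 3*C (B(C, R) = -3*C - 11 = -11 - 3*C)
(B(12, p) + m(3, 4))² = ((-11 - 3*12) + √(-3 + 4))² = ((-11 - 36) + √1)² = (-47 + 1)² = (-46)² = 2116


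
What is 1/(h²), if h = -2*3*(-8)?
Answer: 1/2304 ≈ 0.00043403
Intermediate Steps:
h = 48 (h = -6*(-8) = 48)
1/(h²) = 1/(48²) = 1/2304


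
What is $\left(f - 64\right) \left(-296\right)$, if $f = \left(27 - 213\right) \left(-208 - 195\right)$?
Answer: $-22168624$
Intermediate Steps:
$f = 74958$ ($f = \left(-186\right) \left(-403\right) = 74958$)
$\left(f - 64\right) \left(-296\right) = \left(74958 - 64\right) \left(-296\right) = 74894 \left(-296\right) = -22168624$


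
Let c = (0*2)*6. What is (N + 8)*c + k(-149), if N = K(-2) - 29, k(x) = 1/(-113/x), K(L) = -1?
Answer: 149/113 ≈ 1.3186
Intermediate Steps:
k(x) = -x/113
N = -30 (N = -1 - 29 = -30)
c = 0 (c = 0*6 = 0)
(N + 8)*c + k(-149) = (-30 + 8)*0 - 1/113*(-149) = -22*0 + 149/113 = 0 + 149/113 = 149/113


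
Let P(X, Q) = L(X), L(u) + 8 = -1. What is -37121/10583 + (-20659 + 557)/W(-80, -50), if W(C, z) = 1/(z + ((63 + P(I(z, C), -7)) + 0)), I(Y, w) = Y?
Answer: -850994985/10583 ≈ -80412.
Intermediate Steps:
L(u) = -9 (L(u) = -8 - 1 = -9)
P(X, Q) = -9
W(C, z) = 1/(54 + z) (W(C, z) = 1/(z + ((63 - 9) + 0)) = 1/(z + (54 + 0)) = 1/(z + 54) = 1/(54 + z))
-37121/10583 + (-20659 + 557)/W(-80, -50) = -37121/10583 + (-20659 + 557)/(1/(54 - 50)) = -37121*1/10583 - 20102/(1/4) = -37121/10583 - 20102/1/4 = -37121/10583 - 20102*4 = -37121/10583 - 80408 = -850994985/10583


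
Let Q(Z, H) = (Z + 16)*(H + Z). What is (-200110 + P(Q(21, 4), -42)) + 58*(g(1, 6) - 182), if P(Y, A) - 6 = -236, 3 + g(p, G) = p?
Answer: -211012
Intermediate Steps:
g(p, G) = -3 + p
Q(Z, H) = (16 + Z)*(H + Z)
P(Y, A) = -230 (P(Y, A) = 6 - 236 = -230)
(-200110 + P(Q(21, 4), -42)) + 58*(g(1, 6) - 182) = (-200110 - 230) + 58*((-3 + 1) - 182) = -200340 + 58*(-2 - 182) = -200340 + 58*(-184) = -200340 - 10672 = -211012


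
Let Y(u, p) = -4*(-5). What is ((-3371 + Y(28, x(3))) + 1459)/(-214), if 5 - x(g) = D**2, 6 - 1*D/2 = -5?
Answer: 946/107 ≈ 8.8411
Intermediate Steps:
D = 22 (D = 12 - 2*(-5) = 12 + 10 = 22)
x(g) = -479 (x(g) = 5 - 1*22**2 = 5 - 1*484 = 5 - 484 = -479)
Y(u, p) = 20
((-3371 + Y(28, x(3))) + 1459)/(-214) = ((-3371 + 20) + 1459)/(-214) = (-3351 + 1459)*(-1/214) = -1892*(-1/214) = 946/107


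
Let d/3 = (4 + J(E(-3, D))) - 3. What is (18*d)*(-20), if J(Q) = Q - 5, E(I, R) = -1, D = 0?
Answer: 5400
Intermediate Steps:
J(Q) = -5 + Q
d = -15 (d = 3*((4 + (-5 - 1)) - 3) = 3*((4 - 6) - 3) = 3*(-2 - 3) = 3*(-5) = -15)
(18*d)*(-20) = (18*(-15))*(-20) = -270*(-20) = 5400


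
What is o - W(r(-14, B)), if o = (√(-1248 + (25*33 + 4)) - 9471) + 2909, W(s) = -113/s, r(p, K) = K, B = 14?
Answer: -91755/14 + I*√419 ≈ -6553.9 + 20.469*I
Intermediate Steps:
o = -6562 + I*√419 (o = (√(-1248 + (825 + 4)) - 9471) + 2909 = (√(-1248 + 829) - 9471) + 2909 = (√(-419) - 9471) + 2909 = (I*√419 - 9471) + 2909 = (-9471 + I*√419) + 2909 = -6562 + I*√419 ≈ -6562.0 + 20.469*I)
o - W(r(-14, B)) = (-6562 + I*√419) - (-113)/14 = (-6562 + I*√419) - 1*(-113/14) = (-6562 + I*√419) + 113/14 = -91755/14 + I*√419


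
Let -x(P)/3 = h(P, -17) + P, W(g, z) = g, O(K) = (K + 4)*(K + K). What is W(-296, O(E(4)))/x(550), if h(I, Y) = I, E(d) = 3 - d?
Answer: 74/825 ≈ 0.089697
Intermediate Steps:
O(K) = 2*K*(4 + K) (O(K) = (4 + K)*(2*K) = 2*K*(4 + K))
x(P) = -6*P (x(P) = -3*(P + P) = -6*P)
W(-296, O(E(4)))/x(550) = -296/((-6*550)) = -296/(-3300) = -296*(-1/3300) = 74/825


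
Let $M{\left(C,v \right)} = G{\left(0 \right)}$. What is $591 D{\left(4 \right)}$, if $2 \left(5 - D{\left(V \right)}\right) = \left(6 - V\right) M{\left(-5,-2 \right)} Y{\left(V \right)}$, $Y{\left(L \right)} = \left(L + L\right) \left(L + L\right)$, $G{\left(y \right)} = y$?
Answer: $2955$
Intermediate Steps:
$M{\left(C,v \right)} = 0$
$Y{\left(L \right)} = 4 L^{2}$ ($Y{\left(L \right)} = 2 L 2 L = 4 L^{2}$)
$D{\left(V \right)} = 5$ ($D{\left(V \right)} = 5 - \frac{\left(6 - V\right) 0 \cdot 4 V^{2}}{2} = 5 - \frac{0 \cdot 4 V^{2}}{2} = 5 - 0 = 5 + 0 = 5$)
$591 D{\left(4 \right)} = 591 \cdot 5 = 2955$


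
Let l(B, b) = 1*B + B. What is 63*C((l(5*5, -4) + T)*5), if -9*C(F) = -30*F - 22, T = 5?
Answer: 57904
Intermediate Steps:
l(B, b) = 2*B (l(B, b) = B + B = 2*B)
C(F) = 22/9 + 10*F/3 (C(F) = -(-30*F - 22)/9 = -(-22 - 30*F)/9 = 22/9 + 10*F/3)
63*C((l(5*5, -4) + T)*5) = 63*(22/9 + 10*((2*(5*5) + 5)*5)/3) = 63*(22/9 + 10*((2*25 + 5)*5)/3) = 63*(22/9 + 10*((50 + 5)*5)/3) = 63*(22/9 + 10*(55*5)/3) = 63*(22/9 + (10/3)*275) = 63*(22/9 + 2750/3) = 63*(8272/9) = 57904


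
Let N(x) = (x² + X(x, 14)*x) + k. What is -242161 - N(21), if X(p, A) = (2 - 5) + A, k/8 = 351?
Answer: -245641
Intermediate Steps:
k = 2808 (k = 8*351 = 2808)
X(p, A) = -3 + A
N(x) = 2808 + x² + 11*x (N(x) = (x² + (-3 + 14)*x) + 2808 = (x² + 11*x) + 2808 = 2808 + x² + 11*x)
-242161 - N(21) = -242161 - (2808 + 21² + 11*21) = -242161 - (2808 + 441 + 231) = -242161 - 1*3480 = -242161 - 3480 = -245641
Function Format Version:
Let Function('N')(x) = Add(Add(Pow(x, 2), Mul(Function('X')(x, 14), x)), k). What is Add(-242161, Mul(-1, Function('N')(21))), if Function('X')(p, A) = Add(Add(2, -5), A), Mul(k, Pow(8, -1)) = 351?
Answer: -245641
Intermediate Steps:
k = 2808 (k = Mul(8, 351) = 2808)
Function('X')(p, A) = Add(-3, A)
Function('N')(x) = Add(2808, Pow(x, 2), Mul(11, x)) (Function('N')(x) = Add(Add(Pow(x, 2), Mul(Add(-3, 14), x)), 2808) = Add(Add(Pow(x, 2), Mul(11, x)), 2808) = Add(2808, Pow(x, 2), Mul(11, x)))
Add(-242161, Mul(-1, Function('N')(21))) = Add(-242161, Mul(-1, Add(2808, Pow(21, 2), Mul(11, 21)))) = Add(-242161, Mul(-1, Add(2808, 441, 231))) = Add(-242161, Mul(-1, 3480)) = Add(-242161, -3480) = -245641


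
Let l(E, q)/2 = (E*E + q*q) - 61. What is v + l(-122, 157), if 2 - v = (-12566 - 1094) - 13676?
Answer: 106282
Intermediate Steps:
l(E, q) = -122 + 2*E² + 2*q² (l(E, q) = 2*((E*E + q*q) - 61) = 2*((E² + q²) - 61) = 2*(-61 + E² + q²) = -122 + 2*E² + 2*q²)
v = 27338 (v = 2 - ((-12566 - 1094) - 13676) = 2 - (-13660 - 13676) = 2 - 1*(-27336) = 2 + 27336 = 27338)
v + l(-122, 157) = 27338 + (-122 + 2*(-122)² + 2*157²) = 27338 + (-122 + 2*14884 + 2*24649) = 27338 + (-122 + 29768 + 49298) = 27338 + 78944 = 106282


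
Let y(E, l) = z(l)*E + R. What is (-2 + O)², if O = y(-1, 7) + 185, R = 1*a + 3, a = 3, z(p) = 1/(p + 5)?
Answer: 5139289/144 ≈ 35690.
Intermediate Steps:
z(p) = 1/(5 + p)
R = 6 (R = 1*3 + 3 = 3 + 3 = 6)
y(E, l) = 6 + E/(5 + l) (y(E, l) = E/(5 + l) + 6 = 6 + E/(5 + l))
O = 2291/12 (O = (30 - 1 + 6*7)/(5 + 7) + 185 = (30 - 1 + 42)/12 + 185 = (1/12)*71 + 185 = 71/12 + 185 = 2291/12 ≈ 190.92)
(-2 + O)² = (-2 + 2291/12)² = (2267/12)² = 5139289/144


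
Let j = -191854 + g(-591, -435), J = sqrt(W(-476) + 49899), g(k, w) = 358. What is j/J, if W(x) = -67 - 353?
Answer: -63832*sqrt(49479)/16493 ≈ -860.89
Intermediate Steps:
W(x) = -420
J = sqrt(49479) (J = sqrt(-420 + 49899) = sqrt(49479) ≈ 222.44)
j = -191496 (j = -191854 + 358 = -191496)
j/J = -191496*sqrt(49479)/49479 = -63832*sqrt(49479)/16493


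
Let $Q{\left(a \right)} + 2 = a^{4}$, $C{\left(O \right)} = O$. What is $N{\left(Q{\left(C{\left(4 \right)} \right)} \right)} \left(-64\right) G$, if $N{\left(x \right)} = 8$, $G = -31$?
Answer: $15872$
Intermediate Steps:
$Q{\left(a \right)} = -2 + a^{4}$
$N{\left(Q{\left(C{\left(4 \right)} \right)} \right)} \left(-64\right) G = 8 \left(-64\right) \left(-31\right) = \left(-512\right) \left(-31\right) = 15872$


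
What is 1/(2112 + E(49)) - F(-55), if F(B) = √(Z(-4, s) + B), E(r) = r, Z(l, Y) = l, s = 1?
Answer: 1/2161 - I*√59 ≈ 0.00046275 - 7.6811*I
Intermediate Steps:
F(B) = √(-4 + B)
1/(2112 + E(49)) - F(-55) = 1/(2112 + 49) - √(-4 - 55) = 1/2161 - √(-59) = 1/2161 - I*√59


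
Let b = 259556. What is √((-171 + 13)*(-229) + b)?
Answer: √295738 ≈ 543.82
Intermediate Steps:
√((-171 + 13)*(-229) + b) = √((-171 + 13)*(-229) + 259556) = √(-158*(-229) + 259556) = √(36182 + 259556) = √295738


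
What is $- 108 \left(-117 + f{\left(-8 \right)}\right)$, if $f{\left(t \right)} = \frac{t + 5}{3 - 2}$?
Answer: $12960$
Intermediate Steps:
$f{\left(t \right)} = 5 + t$ ($f{\left(t \right)} = \frac{5 + t}{1} = \left(5 + t\right) 1 = 5 + t$)
$- 108 \left(-117 + f{\left(-8 \right)}\right) = - 108 \left(-117 + \left(5 - 8\right)\right) = - 108 \left(-117 - 3\right) = \left(-108\right) \left(-120\right) = 12960$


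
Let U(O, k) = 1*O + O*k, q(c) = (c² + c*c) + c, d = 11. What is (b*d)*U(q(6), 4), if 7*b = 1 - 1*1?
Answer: 0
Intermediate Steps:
q(c) = c + 2*c² (q(c) = (c² + c²) + c = 2*c² + c = c + 2*c²)
U(O, k) = O + O*k
b = 0 (b = (1 - 1*1)/7 = (1 - 1)/7 = (⅐)*0 = 0)
(b*d)*U(q(6), 4) = (0*11)*((6*(1 + 2*6))*(1 + 4)) = 0*((6*(1 + 12))*5) = 0*((6*13)*5) = 0*(78*5) = 0*390 = 0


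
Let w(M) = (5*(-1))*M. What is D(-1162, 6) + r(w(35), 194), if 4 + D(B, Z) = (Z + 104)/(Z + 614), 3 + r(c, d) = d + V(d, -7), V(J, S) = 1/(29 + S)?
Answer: 63843/341 ≈ 187.22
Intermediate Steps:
w(M) = -5*M
r(c, d) = -65/22 + d (r(c, d) = -3 + (d + 1/(29 - 7)) = -3 + (d + 1/22) = -3 + (1/22 + d) = -65/22 + d)
D(B, Z) = -4 + (104 + Z)/(614 + Z) (D(B, Z) = -4 + (Z + 104)/(Z + 614) = -4 + (104 + Z)/(614 + Z))
D(-1162, 6) + r(w(35), 194) = 3*(-784 - 1*6)/(614 + 6) + (-65/22 + 194) = 3*(-784 - 6)/620 + 4203/22 = 3*(1/620)*(-790) + 4203/22 = -237/62 + 4203/22 = 63843/341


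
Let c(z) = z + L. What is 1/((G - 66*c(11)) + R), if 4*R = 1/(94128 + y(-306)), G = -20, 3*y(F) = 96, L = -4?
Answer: -376640/181540479 ≈ -0.0020747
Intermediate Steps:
y(F) = 32 (y(F) = (⅓)*96 = 32)
c(z) = -4 + z (c(z) = z - 4 = -4 + z)
R = 1/376640 (R = 1/(4*(94128 + 32)) = (¼)/94160 = (¼)*(1/94160) = 1/376640 ≈ 2.6551e-6)
1/((G - 66*c(11)) + R) = 1/((-20 - 66*(-4 + 11)) + 1/376640) = 1/((-20 - 66*7) + 1/376640) = 1/((-20 - 462) + 1/376640) = 1/(-482 + 1/376640) = 1/(-181540479/376640) = -376640/181540479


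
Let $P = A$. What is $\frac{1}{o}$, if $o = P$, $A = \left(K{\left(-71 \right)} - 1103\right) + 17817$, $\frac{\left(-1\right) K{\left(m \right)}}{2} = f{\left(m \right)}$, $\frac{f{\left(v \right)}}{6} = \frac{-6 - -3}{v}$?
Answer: $\frac{71}{1186658} \approx 5.9832 \cdot 10^{-5}$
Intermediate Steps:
$f{\left(v \right)} = - \frac{18}{v}$ ($f{\left(v \right)} = 6 \frac{-6 - -3}{v} = 6 \frac{-6 + 3}{v} = 6 \left(- \frac{3}{v}\right) = - \frac{18}{v}$)
$K{\left(m \right)} = \frac{36}{m}$ ($K{\left(m \right)} = - 2 \left(- \frac{18}{m}\right) = \frac{36}{m}$)
$A = \frac{1186658}{71}$ ($A = \left(\frac{36}{-71} - 1103\right) + 17817 = \left(36 \left(- \frac{1}{71}\right) - 1103\right) + 17817 = \left(- \frac{36}{71} - 1103\right) + 17817 = - \frac{78349}{71} + 17817 = \frac{1186658}{71} \approx 16714.0$)
$P = \frac{1186658}{71} \approx 16714.0$
$o = \frac{1186658}{71} \approx 16714.0$
$\frac{1}{o} = \frac{1}{\frac{1186658}{71}} = \frac{71}{1186658}$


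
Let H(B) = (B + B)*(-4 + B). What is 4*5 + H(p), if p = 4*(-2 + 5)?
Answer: 212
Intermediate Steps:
p = 12 (p = 4*3 = 12)
H(B) = 2*B*(-4 + B) (H(B) = (2*B)*(-4 + B) = 2*B*(-4 + B))
4*5 + H(p) = 4*5 + 2*12*(-4 + 12) = 20 + 2*12*8 = 20 + 192 = 212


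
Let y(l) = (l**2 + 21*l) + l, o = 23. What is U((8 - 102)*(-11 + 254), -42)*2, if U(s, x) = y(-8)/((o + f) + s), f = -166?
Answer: 224/22985 ≈ 0.0097455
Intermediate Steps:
y(l) = l**2 + 22*l
U(s, x) = -112/(-143 + s) (U(s, x) = (-8*(22 - 8))/((23 - 166) + s) = (-8*14)/(-143 + s) = -112/(-143 + s))
U((8 - 102)*(-11 + 254), -42)*2 = -112/(-143 + (8 - 102)*(-11 + 254))*2 = -112/(-143 - 94*243)*2 = -112/(-143 - 22842)*2 = -112/(-22985)*2 = -112*(-1/22985)*2 = (112/22985)*2 = 224/22985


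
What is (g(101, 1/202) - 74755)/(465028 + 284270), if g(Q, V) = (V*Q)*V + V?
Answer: -2745547/27519672 ≈ -0.099767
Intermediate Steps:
g(Q, V) = V + Q*V² (g(Q, V) = (Q*V)*V + V = Q*V² + V = V + Q*V²)
(g(101, 1/202) - 74755)/(465028 + 284270) = ((1 + 101/202)/202 - 74755)/(465028 + 284270) = ((1 + 101*(1/202))/202 - 74755)/749298 = ((1 + ½)/202 - 74755)*(1/749298) = ((1/202)*(3/2) - 74755)*(1/749298) = (3/404 - 74755)*(1/749298) = -30201017/404*1/749298 = -2745547/27519672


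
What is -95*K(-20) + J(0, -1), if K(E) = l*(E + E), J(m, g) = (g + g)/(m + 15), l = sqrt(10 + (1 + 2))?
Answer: -2/15 + 3800*sqrt(13) ≈ 13701.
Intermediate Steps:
l = sqrt(13) (l = sqrt(10 + 3) = sqrt(13) ≈ 3.6056)
J(m, g) = 2*g/(15 + m) (J(m, g) = (2*g)/(15 + m) = 2*g/(15 + m))
K(E) = 2*E*sqrt(13) (K(E) = sqrt(13)*(E + E) = sqrt(13)*(2*E) = 2*E*sqrt(13))
-95*K(-20) + J(0, -1) = -190*(-20)*sqrt(13) + 2*(-1)/(15 + 0) = -(-3800)*sqrt(13) + 2*(-1)/15 = 3800*sqrt(13) + 2*(-1)*(1/15) = 3800*sqrt(13) - 2/15 = -2/15 + 3800*sqrt(13)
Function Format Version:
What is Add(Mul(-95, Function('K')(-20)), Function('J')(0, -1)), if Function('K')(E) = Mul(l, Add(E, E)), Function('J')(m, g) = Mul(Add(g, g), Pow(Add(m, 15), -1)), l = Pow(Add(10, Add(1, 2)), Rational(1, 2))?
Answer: Add(Rational(-2, 15), Mul(3800, Pow(13, Rational(1, 2)))) ≈ 13701.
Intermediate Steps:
l = Pow(13, Rational(1, 2)) (l = Pow(Add(10, 3), Rational(1, 2)) = Pow(13, Rational(1, 2)) ≈ 3.6056)
Function('J')(m, g) = Mul(2, g, Pow(Add(15, m), -1)) (Function('J')(m, g) = Mul(Mul(2, g), Pow(Add(15, m), -1)) = Mul(2, g, Pow(Add(15, m), -1)))
Function('K')(E) = Mul(2, E, Pow(13, Rational(1, 2))) (Function('K')(E) = Mul(Pow(13, Rational(1, 2)), Add(E, E)) = Mul(Pow(13, Rational(1, 2)), Mul(2, E)) = Mul(2, E, Pow(13, Rational(1, 2))))
Add(Mul(-95, Function('K')(-20)), Function('J')(0, -1)) = Add(Mul(-95, Mul(2, -20, Pow(13, Rational(1, 2)))), Mul(2, -1, Pow(Add(15, 0), -1))) = Add(Mul(-95, Mul(-40, Pow(13, Rational(1, 2)))), Mul(2, -1, Pow(15, -1))) = Add(Mul(3800, Pow(13, Rational(1, 2))), Mul(2, -1, Rational(1, 15))) = Add(Mul(3800, Pow(13, Rational(1, 2))), Rational(-2, 15)) = Add(Rational(-2, 15), Mul(3800, Pow(13, Rational(1, 2))))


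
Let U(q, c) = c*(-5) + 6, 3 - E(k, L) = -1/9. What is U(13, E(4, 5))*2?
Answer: -172/9 ≈ -19.111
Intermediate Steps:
E(k, L) = 28/9 (E(k, L) = 3 - (-1)/9 = 3 - 1*(-⅑) = 3 + ⅑ = 28/9)
U(q, c) = 6 - 5*c (U(q, c) = -5*c + 6 = 6 - 5*c)
U(13, E(4, 5))*2 = (6 - 5*28/9)*2 = (6 - 140/9)*2 = -86/9*2 = -172/9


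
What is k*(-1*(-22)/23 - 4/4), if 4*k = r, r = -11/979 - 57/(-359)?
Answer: -2357/1469746 ≈ -0.0016037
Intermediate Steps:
r = 4714/31951 (r = -11*1/979 - 57*(-1/359) = -1/89 + 57/359 = 4714/31951 ≈ 0.14754)
k = 2357/63902 (k = (1/4)*(4714/31951) = 2357/63902 ≈ 0.036885)
k*(-1*(-22)/23 - 4/4) = 2357*(-1*(-22)/23 - 4/4)/63902 = 2357*(22*(1/23) - 4*1/4)/63902 = 2357*(22/23 - 1)/63902 = (2357/63902)*(-1/23) = -2357/1469746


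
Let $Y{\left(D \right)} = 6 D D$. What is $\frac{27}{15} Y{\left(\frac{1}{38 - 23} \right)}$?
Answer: $\frac{6}{125} \approx 0.048$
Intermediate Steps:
$Y{\left(D \right)} = 6 D^{2}$
$\frac{27}{15} Y{\left(\frac{1}{38 - 23} \right)} = \frac{27}{15} \cdot 6 \left(\frac{1}{38 - 23}\right)^{2} = 27 \cdot \frac{1}{15} \cdot 6 \left(\frac{1}{15}\right)^{2} = \frac{9 \cdot \frac{6}{225}}{5} = \frac{9 \cdot 6 \cdot \frac{1}{225}}{5} = \frac{9}{5} \cdot \frac{2}{75} = \frac{6}{125}$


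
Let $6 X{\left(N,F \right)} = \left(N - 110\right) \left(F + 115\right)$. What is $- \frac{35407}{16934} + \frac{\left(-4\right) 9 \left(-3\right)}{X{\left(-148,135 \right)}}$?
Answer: $- \frac{191227061}{91020250} \approx -2.1009$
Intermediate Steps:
$X{\left(N,F \right)} = \frac{\left(-110 + N\right) \left(115 + F\right)}{6}$ ($X{\left(N,F \right)} = \frac{\left(N - 110\right) \left(F + 115\right)}{6} = \frac{\left(-110 + N\right) \left(115 + F\right)}{6}$)
$- \frac{35407}{16934} + \frac{\left(-4\right) 9 \left(-3\right)}{X{\left(-148,135 \right)}} = - \frac{35407}{16934} + \frac{\left(-4\right) 9 \left(-3\right)}{- \frac{6325}{3} - 2475 + \frac{115}{6} \left(-148\right) + \frac{1}{6} \cdot 135 \left(-148\right)} = \left(-35407\right) \frac{1}{16934} + \frac{\left(-36\right) \left(-3\right)}{- \frac{6325}{3} - 2475 - \frac{8510}{3} - 3330} = - \frac{35407}{16934} + \frac{108}{-10750} = - \frac{35407}{16934} + 108 \left(- \frac{1}{10750}\right) = - \frac{35407}{16934} - \frac{54}{5375} = - \frac{191227061}{91020250}$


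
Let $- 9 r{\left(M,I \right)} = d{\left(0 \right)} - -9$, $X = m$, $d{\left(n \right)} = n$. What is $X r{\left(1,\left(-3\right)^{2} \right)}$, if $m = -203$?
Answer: $203$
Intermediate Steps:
$X = -203$
$r{\left(M,I \right)} = -1$ ($r{\left(M,I \right)} = - \frac{0 - -9}{9} = - \frac{0 + 9}{9} = \left(- \frac{1}{9}\right) 9 = -1$)
$X r{\left(1,\left(-3\right)^{2} \right)} = \left(-203\right) \left(-1\right) = 203$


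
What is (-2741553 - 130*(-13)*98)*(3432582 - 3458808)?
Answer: 67556418858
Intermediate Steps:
(-2741553 - 130*(-13)*98)*(3432582 - 3458808) = (-2741553 + 1690*98)*(-26226) = (-2741553 + 165620)*(-26226) = -2575933*(-26226) = 67556418858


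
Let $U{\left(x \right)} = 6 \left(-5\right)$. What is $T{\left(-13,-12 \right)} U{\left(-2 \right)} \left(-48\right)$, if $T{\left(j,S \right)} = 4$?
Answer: $5760$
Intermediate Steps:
$U{\left(x \right)} = -30$
$T{\left(-13,-12 \right)} U{\left(-2 \right)} \left(-48\right) = 4 \left(-30\right) \left(-48\right) = \left(-120\right) \left(-48\right) = 5760$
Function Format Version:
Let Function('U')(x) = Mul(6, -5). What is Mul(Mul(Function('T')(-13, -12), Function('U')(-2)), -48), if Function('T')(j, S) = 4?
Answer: 5760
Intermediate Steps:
Function('U')(x) = -30
Mul(Mul(Function('T')(-13, -12), Function('U')(-2)), -48) = Mul(Mul(4, -30), -48) = Mul(-120, -48) = 5760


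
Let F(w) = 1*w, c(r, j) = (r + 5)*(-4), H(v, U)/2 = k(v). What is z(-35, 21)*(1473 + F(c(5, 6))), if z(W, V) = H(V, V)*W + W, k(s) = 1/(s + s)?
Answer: -157630/3 ≈ -52543.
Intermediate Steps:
k(s) = 1/(2*s)
H(v, U) = 1/v (H(v, U) = 2*(1/(2*v)) = 1/v)
z(W, V) = W + W/V (z(W, V) = W/V + W = W + W/V)
c(r, j) = -20 - 4*r (c(r, j) = (5 + r)*(-4) = -20 - 4*r)
F(w) = w
z(-35, 21)*(1473 + F(c(5, 6))) = (-35 - 35/21)*(1473 + (-20 - 4*5)) = (-35 - 35*1/21)*(1473 + (-20 - 20)) = (-35 - 5/3)*(1473 - 40) = -110/3*1433 = -157630/3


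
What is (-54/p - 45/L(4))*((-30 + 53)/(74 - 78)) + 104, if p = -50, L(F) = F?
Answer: 64991/400 ≈ 162.48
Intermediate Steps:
(-54/p - 45/L(4))*((-30 + 53)/(74 - 78)) + 104 = (-54/(-50) - 45/4)*((-30 + 53)/(74 - 78)) + 104 = (-54*(-1/50) - 45*1/4)*(23/(-4)) + 104 = (27/25 - 45/4)*(23*(-1/4)) + 104 = -1017/100*(-23/4) + 104 = 23391/400 + 104 = 64991/400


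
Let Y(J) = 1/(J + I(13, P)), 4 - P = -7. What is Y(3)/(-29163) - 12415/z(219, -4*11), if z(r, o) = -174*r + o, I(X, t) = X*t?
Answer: 2643026201/8121749685 ≈ 0.32543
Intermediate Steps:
P = 11 (P = 4 - 1*(-7) = 4 + 7 = 11)
z(r, o) = o - 174*r
Y(J) = 1/(143 + J) (Y(J) = 1/(J + 13*11) = 1/(J + 143) = 1/(143 + J))
Y(3)/(-29163) - 12415/z(219, -4*11) = 1/((143 + 3)*(-29163)) - 12415/(-4*11 - 174*219) = -1/29163/146 - 12415/(-44 - 38106) = (1/146)*(-1/29163) - 12415/(-38150) = -1/4257798 - 12415*(-1/38150) = -1/4257798 + 2483/7630 = 2643026201/8121749685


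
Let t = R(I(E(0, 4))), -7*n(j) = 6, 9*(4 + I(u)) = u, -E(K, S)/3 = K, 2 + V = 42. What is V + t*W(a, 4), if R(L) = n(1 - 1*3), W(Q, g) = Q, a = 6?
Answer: 244/7 ≈ 34.857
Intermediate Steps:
V = 40 (V = -2 + 42 = 40)
E(K, S) = -3*K
I(u) = -4 + u/9
n(j) = -6/7 (n(j) = -⅐*6 = -6/7)
R(L) = -6/7
t = -6/7 ≈ -0.85714
V + t*W(a, 4) = 40 - 6/7*6 = 40 - 36/7 = 244/7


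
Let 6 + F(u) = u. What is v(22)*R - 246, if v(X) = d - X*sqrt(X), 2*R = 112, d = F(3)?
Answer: -414 - 1232*sqrt(22) ≈ -6192.6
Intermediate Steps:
F(u) = -6 + u
d = -3 (d = -6 + 3 = -3)
R = 56 (R = (1/2)*112 = 56)
v(X) = -3 - X**(3/2) (v(X) = -3 - X*sqrt(X) = -3 - X**(3/2))
v(22)*R - 246 = (-3 - 22**(3/2))*56 - 246 = (-3 - 22*sqrt(22))*56 - 246 = (-168 - 1232*sqrt(22)) - 246 = -414 - 1232*sqrt(22)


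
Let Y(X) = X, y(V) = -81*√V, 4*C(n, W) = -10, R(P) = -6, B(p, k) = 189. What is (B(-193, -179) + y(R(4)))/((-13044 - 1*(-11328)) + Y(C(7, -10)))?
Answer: -54/491 + 162*I*√6/3437 ≈ -0.10998 + 0.11545*I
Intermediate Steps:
C(n, W) = -5/2 (C(n, W) = (¼)*(-10) = -5/2)
(B(-193, -179) + y(R(4)))/((-13044 - 1*(-11328)) + Y(C(7, -10))) = (189 - 81*I*√6)/((-13044 - 1*(-11328)) - 5/2) = (189 - 81*I*√6)/((-13044 + 11328) - 5/2) = (189 - 81*I*√6)/(-1716 - 5/2) = (189 - 81*I*√6)/(-3437/2) = (189 - 81*I*√6)*(-2/3437) = -54/491 + 162*I*√6/3437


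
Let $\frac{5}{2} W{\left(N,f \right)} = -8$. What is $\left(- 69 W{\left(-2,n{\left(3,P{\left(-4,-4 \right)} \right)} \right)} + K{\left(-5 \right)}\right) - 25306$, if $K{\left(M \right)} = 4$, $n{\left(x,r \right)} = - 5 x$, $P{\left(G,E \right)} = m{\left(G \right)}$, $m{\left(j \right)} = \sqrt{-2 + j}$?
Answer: $- \frac{125406}{5} \approx -25081.0$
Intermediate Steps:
$P{\left(G,E \right)} = \sqrt{-2 + G}$
$W{\left(N,f \right)} = - \frac{16}{5}$ ($W{\left(N,f \right)} = \frac{2}{5} \left(-8\right) = - \frac{16}{5}$)
$\left(- 69 W{\left(-2,n{\left(3,P{\left(-4,-4 \right)} \right)} \right)} + K{\left(-5 \right)}\right) - 25306 = \left(\left(-69\right) \left(- \frac{16}{5}\right) + 4\right) - 25306 = \left(\frac{1104}{5} + 4\right) - 25306 = \frac{1124}{5} - 25306 = - \frac{125406}{5}$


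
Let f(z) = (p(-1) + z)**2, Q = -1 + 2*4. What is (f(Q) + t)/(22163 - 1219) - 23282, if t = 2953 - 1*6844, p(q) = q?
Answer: -487622063/20944 ≈ -23282.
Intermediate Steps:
Q = 7 (Q = -1 + 8 = 7)
f(z) = (-1 + z)**2
t = -3891 (t = 2953 - 6844 = -3891)
(f(Q) + t)/(22163 - 1219) - 23282 = ((-1 + 7)**2 - 3891)/(22163 - 1219) - 23282 = (6**2 - 3891)/20944 - 23282 = (36 - 3891)*(1/20944) - 23282 = -3855*1/20944 - 23282 = -3855/20944 - 23282 = -487622063/20944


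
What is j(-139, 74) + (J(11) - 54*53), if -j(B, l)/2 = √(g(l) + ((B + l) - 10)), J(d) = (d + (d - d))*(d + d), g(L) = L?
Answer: -2620 - 2*I ≈ -2620.0 - 2.0*I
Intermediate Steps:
J(d) = 2*d² (J(d) = (d + 0)*(2*d) = d*(2*d) = 2*d²)
j(B, l) = -2*√(-10 + B + 2*l) (j(B, l) = -2*√(l + ((B + l) - 10)) = -2*√(l + (-10 + B + l)) = -2*√(-10 + B + 2*l))
j(-139, 74) + (J(11) - 54*53) = -2*√(-10 - 139 + 2*74) + (2*11² - 54*53) = -2*√(-10 - 139 + 148) + (2*121 - 2862) = -2*I + (242 - 2862) = -2*I - 2620 = -2620 - 2*I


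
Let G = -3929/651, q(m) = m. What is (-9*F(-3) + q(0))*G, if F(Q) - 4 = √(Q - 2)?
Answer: 47148/217 + 11787*I*√5/217 ≈ 217.27 + 121.46*I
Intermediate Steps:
F(Q) = 4 + √(-2 + Q) (F(Q) = 4 + √(Q - 2) = 4 + √(-2 + Q))
G = -3929/651 (G = -3929*1/651 = -3929/651 ≈ -6.0353)
(-9*F(-3) + q(0))*G = (-9*(4 + √(-2 - 3)) + 0)*(-3929/651) = (-9*(4 + √(-5)) + 0)*(-3929/651) = (-9*(4 + I*√5) + 0)*(-3929/651) = ((-36 - 9*I*√5) + 0)*(-3929/651) = (-36 - 9*I*√5)*(-3929/651) = 47148/217 + 11787*I*√5/217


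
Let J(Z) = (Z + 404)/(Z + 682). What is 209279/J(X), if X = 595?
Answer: 267249283/999 ≈ 2.6752e+5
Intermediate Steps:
J(Z) = (404 + Z)/(682 + Z)
209279/J(X) = 209279/(((404 + 595)/(682 + 595))) = 209279/((999/1277)) = 209279/(((1/1277)*999)) = 209279/(999/1277) = 209279*(1277/999) = 267249283/999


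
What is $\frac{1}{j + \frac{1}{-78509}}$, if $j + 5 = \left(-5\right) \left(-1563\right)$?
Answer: $\frac{78509}{613155289} \approx 0.00012804$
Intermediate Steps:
$j = 7810$ ($j = -5 - -7815 = -5 + 7815 = 7810$)
$\frac{1}{j + \frac{1}{-78509}} = \frac{1}{7810 + \frac{1}{-78509}} = \frac{1}{7810 - \frac{1}{78509}} = \frac{1}{\frac{613155289}{78509}} = \frac{78509}{613155289}$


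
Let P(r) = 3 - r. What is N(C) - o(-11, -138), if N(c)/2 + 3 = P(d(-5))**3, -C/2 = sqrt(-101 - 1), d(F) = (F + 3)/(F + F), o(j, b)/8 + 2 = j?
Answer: 17738/125 ≈ 141.90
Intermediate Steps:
o(j, b) = -16 + 8*j
d(F) = (3 + F)/(2*F) (d(F) = (3 + F)/((2*F)) = (3 + F)*(1/(2*F)) = (3 + F)/(2*F))
C = -2*I*sqrt(102) (C = -2*sqrt(-101 - 1) = -2*I*sqrt(102) ≈ -20.199*I)
N(c) = 4738/125 (N(c) = -6 + 2*(3 - (3 - 5)/(2*(-5)))**3 = -6 + 2*(3 - (-1)*(-2)/(2*5))**3 = -6 + 2*(3 - 1*1/5)**3 = -6 + 2*(3 - 1/5)**3 = -6 + 2*(14/5)**3 = -6 + 2*(2744/125) = -6 + 5488/125 = 4738/125)
N(C) - o(-11, -138) = 4738/125 - (-16 + 8*(-11)) = 4738/125 - (-16 - 88) = 4738/125 - 1*(-104) = 4738/125 + 104 = 17738/125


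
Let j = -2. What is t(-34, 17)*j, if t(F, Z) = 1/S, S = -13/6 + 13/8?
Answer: 48/13 ≈ 3.6923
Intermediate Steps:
S = -13/24 (S = -13*⅙ + 13*(⅛) = -13/6 + 13/8 = -13/24 ≈ -0.54167)
t(F, Z) = -24/13 (t(F, Z) = 1/(-13/24) = -24/13)
t(-34, 17)*j = -24/13*(-2) = 48/13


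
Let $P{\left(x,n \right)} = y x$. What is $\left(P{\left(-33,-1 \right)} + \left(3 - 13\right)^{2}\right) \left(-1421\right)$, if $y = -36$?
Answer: $-1830248$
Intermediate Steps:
$P{\left(x,n \right)} = - 36 x$
$\left(P{\left(-33,-1 \right)} + \left(3 - 13\right)^{2}\right) \left(-1421\right) = \left(\left(-36\right) \left(-33\right) + \left(3 - 13\right)^{2}\right) \left(-1421\right) = \left(1188 + \left(-10\right)^{2}\right) \left(-1421\right) = \left(1188 + 100\right) \left(-1421\right) = 1288 \left(-1421\right) = -1830248$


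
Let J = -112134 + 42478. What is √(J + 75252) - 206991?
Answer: -206991 + 2*√1399 ≈ -2.0692e+5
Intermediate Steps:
J = -69656
√(J + 75252) - 206991 = √(-69656 + 75252) - 206991 = √5596 - 206991 = 2*√1399 - 206991 = -206991 + 2*√1399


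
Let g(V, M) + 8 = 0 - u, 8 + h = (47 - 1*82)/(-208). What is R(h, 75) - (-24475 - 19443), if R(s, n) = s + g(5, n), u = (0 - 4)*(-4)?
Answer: 9128323/208 ≈ 43886.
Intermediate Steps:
u = 16 (u = -4*(-4) = 16)
h = -1629/208 (h = -8 + (47 - 1*82)/(-208) = -8 + (47 - 82)*(-1/208) = -8 - 35*(-1/208) = -8 + 35/208 = -1629/208 ≈ -7.8317)
g(V, M) = -24 (g(V, M) = -8 + (0 - 1*16) = -8 + (0 - 16) = -8 - 16 = -24)
R(s, n) = -24 + s (R(s, n) = s - 24 = -24 + s)
R(h, 75) - (-24475 - 19443) = (-24 - 1629/208) - (-24475 - 19443) = -6621/208 - 1*(-43918) = -6621/208 + 43918 = 9128323/208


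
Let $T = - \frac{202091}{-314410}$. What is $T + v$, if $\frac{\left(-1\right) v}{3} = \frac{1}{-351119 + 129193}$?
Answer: $\frac{11212547624}{17443938415} \approx 0.64278$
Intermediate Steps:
$v = \frac{3}{221926}$ ($v = - \frac{3}{-351119 + 129193} = - \frac{3}{-221926} = \left(-3\right) \left(- \frac{1}{221926}\right) = \frac{3}{221926} \approx 1.3518 \cdot 10^{-5}$)
$T = \frac{202091}{314410}$ ($T = \left(-202091\right) \left(- \frac{1}{314410}\right) = \frac{202091}{314410} \approx 0.64276$)
$T + v = \frac{202091}{314410} + \frac{3}{221926} = \frac{11212547624}{17443938415}$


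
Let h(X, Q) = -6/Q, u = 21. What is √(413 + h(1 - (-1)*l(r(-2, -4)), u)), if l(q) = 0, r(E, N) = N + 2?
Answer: 3*√2247/7 ≈ 20.315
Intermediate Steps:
r(E, N) = 2 + N
√(413 + h(1 - (-1)*l(r(-2, -4)), u)) = √(413 - 6/21) = √(413 - 6*1/21) = √(413 - 2/7) = √(2889/7) = 3*√2247/7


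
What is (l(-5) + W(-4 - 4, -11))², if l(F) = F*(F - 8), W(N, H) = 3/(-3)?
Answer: 4096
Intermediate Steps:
W(N, H) = -1 (W(N, H) = 3*(-⅓) = -1)
l(F) = F*(-8 + F)
(l(-5) + W(-4 - 4, -11))² = (-5*(-8 - 5) - 1)² = (-5*(-13) - 1)² = (65 - 1)² = 64² = 4096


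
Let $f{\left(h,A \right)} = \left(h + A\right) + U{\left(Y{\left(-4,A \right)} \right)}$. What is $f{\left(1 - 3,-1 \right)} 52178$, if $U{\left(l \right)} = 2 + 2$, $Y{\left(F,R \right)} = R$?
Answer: $52178$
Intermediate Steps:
$U{\left(l \right)} = 4$
$f{\left(h,A \right)} = 4 + A + h$ ($f{\left(h,A \right)} = \left(h + A\right) + 4 = \left(A + h\right) + 4 = 4 + A + h$)
$f{\left(1 - 3,-1 \right)} 52178 = \left(4 - 1 + \left(1 - 3\right)\right) 52178 = \left(4 - 1 - 2\right) 52178 = 1 \cdot 52178 = 52178$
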